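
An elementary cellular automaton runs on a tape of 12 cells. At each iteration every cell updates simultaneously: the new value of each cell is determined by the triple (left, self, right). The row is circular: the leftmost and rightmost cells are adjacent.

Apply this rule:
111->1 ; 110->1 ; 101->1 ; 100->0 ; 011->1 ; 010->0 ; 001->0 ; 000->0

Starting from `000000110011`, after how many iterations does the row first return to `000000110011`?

1

000000110011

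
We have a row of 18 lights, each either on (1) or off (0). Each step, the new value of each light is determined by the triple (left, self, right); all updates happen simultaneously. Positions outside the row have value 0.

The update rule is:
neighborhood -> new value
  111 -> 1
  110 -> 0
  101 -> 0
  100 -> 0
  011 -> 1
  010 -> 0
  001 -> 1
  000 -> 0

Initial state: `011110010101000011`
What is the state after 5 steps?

001000000001100000

step 1: 111100100000000110
step 2: 111001000000001100
step 3: 110010000000011000
step 4: 100100000000110000
step 5: 001000000001100000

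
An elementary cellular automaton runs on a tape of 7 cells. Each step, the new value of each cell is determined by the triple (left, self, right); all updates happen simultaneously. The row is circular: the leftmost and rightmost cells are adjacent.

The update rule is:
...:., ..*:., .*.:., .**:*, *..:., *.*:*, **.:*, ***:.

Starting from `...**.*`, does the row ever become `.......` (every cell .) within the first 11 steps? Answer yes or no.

...***.
...*.*.
....*..
.......
all cells are . at step 4

yes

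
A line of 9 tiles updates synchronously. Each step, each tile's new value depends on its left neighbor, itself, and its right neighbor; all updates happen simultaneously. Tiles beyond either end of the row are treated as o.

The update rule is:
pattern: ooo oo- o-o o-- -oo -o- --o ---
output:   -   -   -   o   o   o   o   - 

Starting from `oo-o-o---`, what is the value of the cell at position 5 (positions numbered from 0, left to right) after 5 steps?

-

---o-oo-o
o-oo-o--o
--o--oooo
oooooo---
------o-o
position 5 holds -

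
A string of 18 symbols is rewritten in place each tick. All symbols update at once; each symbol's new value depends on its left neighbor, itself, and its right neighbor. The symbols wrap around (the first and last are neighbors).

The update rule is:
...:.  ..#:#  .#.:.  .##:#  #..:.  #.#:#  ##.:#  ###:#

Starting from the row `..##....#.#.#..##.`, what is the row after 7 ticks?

#######.##########

.###...#.#.#..###.
####..#.#.#..####.
####.#.#.#..######
#####.#.#..#######
######.#..########
#######..#########
#######.##########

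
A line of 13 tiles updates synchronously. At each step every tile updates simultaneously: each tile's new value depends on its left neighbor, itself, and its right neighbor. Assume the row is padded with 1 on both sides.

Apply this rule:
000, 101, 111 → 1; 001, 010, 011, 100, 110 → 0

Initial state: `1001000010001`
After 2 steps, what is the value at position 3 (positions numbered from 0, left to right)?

1

0000011000100
0111000010000
position 3 holds 1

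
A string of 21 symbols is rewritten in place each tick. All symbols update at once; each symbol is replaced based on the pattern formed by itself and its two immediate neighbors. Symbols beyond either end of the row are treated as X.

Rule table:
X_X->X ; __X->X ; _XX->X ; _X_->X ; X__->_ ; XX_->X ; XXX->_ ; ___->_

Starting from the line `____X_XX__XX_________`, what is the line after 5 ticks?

___XXXXX_XXX________X
__XX___XXX_X_______XX
_XXX__XX_XXX______XX_
XX_X_XXXXX_X_____XXXX
_XXXXX___XXX____XX___

_XXXXX___XXX____XX___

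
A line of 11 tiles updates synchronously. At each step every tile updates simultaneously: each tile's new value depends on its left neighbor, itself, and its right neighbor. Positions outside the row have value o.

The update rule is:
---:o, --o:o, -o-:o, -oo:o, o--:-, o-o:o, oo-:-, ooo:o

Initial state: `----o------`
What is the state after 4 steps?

step 1: -oooo-ooooo
step 2: oooo-oooooo
step 3: ooo-ooooooo
step 4: oo-oooooooo

oo-oooooooo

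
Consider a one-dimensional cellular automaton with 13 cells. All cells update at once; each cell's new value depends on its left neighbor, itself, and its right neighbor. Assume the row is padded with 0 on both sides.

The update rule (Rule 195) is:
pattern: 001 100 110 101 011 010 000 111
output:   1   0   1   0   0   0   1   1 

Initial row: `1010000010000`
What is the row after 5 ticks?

0001000000110

0000111100111
1111011101011
0111001100001
1011010101110
0001000000110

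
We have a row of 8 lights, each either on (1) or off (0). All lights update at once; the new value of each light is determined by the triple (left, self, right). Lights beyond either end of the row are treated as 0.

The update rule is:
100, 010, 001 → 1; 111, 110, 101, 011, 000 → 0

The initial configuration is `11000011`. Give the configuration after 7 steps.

00100100
01111110
10000001
11000011  (repeats step 0; period 4)
step 7: 10000001

10000001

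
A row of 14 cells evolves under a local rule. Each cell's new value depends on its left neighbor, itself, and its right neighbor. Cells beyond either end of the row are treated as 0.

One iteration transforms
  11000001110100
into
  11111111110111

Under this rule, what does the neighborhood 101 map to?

At position 10 the neighborhood is 101; the next row has 0 there.

0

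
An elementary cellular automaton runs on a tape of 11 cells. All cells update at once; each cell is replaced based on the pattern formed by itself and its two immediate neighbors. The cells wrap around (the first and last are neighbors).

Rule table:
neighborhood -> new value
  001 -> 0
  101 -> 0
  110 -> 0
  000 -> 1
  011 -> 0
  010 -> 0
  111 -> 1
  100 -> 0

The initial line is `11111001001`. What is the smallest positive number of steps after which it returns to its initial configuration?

step 1: 11110000000
step 2: 01100111110
step 3: 00000011100
step 4: 11111001001

4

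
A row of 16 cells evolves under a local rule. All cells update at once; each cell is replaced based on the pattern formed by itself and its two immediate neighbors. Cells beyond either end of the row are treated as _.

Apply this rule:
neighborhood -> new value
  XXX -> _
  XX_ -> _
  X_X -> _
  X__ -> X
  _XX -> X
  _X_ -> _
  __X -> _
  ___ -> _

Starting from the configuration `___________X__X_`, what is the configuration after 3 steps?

______________X_

____________X__X
_____________X__
______________X_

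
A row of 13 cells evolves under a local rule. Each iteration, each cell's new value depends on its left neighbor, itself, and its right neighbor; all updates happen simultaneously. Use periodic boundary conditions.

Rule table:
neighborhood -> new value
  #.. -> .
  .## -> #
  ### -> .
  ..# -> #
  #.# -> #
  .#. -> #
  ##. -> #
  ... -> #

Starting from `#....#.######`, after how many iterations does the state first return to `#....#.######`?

26

#.######.....
###....#.####
..#.######...
#####....#.##
....#.######.
#######....#.
#.....#.#####
#.#######....
###.....#.###
..#.#######..
#####.....#.#
....#.#######
.######.....#
##....#.#####
.#.######....
####....#.###
...#.######..
######....#.#
.....#.######
.#######....#
##.....#.####
.#.#######...
####.....#.##
...#.#######.
######.....#.
#....#.######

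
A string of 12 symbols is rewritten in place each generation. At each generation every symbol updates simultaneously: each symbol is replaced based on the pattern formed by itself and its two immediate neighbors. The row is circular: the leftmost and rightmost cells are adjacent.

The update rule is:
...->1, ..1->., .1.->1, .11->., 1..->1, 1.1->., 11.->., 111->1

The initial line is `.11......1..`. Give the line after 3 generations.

..1..1.11.1.

...11111.111
11..111...1.
..1..1.11.1.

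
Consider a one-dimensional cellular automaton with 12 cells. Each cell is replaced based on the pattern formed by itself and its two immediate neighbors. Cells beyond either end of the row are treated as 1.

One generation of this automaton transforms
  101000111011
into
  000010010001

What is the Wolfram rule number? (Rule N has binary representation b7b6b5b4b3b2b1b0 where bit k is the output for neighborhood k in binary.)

129

position 7: 111 → 1  (bit 7 = 1)
position 0: 110 → 0  (bit 6 = 0)
position 1: 101 → 0  (bit 5 = 0)
position 3: 100 → 0  (bit 4 = 0)
position 6: 011 → 0  (bit 3 = 0)
position 2: 010 → 0  (bit 2 = 0)
position 5: 001 → 0  (bit 1 = 0)
position 4: 000 → 1  (bit 0 = 1)
bits b7..b0 = 10000001 = 129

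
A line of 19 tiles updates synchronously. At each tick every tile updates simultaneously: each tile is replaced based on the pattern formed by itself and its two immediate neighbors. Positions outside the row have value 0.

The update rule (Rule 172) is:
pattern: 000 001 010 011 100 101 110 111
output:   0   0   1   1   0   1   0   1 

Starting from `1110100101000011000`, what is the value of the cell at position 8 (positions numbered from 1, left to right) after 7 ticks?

1

tick 1: 1101100111000010000
tick 2: 1011000110000010000
tick 3: 1110000100000010000
tick 4: 1100000100000010000
tick 5: 1000000100000010000
tick 6: 1000000100000010000  (fixed point — unchanged through tick 7)
position 8 holds 1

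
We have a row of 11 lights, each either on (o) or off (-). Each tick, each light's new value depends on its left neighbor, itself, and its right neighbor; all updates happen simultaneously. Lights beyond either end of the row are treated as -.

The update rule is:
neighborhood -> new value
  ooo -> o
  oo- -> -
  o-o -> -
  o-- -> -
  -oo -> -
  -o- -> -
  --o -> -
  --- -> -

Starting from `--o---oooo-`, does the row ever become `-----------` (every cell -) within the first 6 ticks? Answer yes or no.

yes

-------oo--
-----------
all cells are - at tick 2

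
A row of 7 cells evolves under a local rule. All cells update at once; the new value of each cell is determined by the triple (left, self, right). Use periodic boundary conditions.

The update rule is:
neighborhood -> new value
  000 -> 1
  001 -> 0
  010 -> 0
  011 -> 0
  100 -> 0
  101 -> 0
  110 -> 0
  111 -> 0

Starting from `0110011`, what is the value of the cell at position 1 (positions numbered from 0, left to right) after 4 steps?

1

0000000
1111111
0000000  (repeats step 1; period 2)
step 4: 1111111
position 1 holds 1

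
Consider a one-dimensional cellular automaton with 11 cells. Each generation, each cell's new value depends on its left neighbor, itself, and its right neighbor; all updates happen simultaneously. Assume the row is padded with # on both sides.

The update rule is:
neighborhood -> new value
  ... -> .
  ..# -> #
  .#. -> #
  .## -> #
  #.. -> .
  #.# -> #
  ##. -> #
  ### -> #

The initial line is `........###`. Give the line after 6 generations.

.......####
......#####
.....######
....#######
...########
..#########

..#########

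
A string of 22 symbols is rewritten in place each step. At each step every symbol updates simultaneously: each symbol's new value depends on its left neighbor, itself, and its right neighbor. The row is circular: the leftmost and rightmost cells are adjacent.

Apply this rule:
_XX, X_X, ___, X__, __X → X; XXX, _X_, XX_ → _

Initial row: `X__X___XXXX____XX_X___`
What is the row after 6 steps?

__XX_XX___XXXX___XX_XX

_XX_XXXX___XXXXX_X_XXX
XX_XX___XXXX____X_XX__
X_XX_XXXX___XXXX_XX_XX
_XX_XX___XXXX___XX_XX_
XX_XX_XXXX___XXXX_XX_X
__XX_XX___XXXX___XX_XX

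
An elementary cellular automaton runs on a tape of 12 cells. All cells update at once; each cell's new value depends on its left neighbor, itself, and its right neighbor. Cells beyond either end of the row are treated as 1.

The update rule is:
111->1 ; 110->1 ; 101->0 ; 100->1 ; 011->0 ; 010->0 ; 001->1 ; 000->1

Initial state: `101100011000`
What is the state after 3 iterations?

111001111011

100111101111
111011100111
111001111011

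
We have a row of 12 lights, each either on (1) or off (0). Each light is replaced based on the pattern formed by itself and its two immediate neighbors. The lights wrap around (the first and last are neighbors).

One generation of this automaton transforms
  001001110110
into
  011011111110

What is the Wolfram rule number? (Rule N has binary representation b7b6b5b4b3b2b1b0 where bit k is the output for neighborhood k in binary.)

238

position 6: 111 → 1  (bit 7 = 1)
position 7: 110 → 1  (bit 6 = 1)
position 8: 101 → 1  (bit 5 = 1)
position 3: 100 → 0  (bit 4 = 0)
position 5: 011 → 1  (bit 3 = 1)
position 2: 010 → 1  (bit 2 = 1)
position 1: 001 → 1  (bit 1 = 1)
position 0: 000 → 0  (bit 0 = 0)
bits b7..b0 = 11101110 = 238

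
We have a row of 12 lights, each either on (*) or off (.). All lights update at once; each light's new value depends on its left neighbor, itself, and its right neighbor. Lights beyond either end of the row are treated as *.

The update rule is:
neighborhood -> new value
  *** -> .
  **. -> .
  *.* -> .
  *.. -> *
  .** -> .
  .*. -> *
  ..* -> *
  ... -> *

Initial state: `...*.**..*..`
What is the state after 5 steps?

****...*****

****...*****
....***.....
****...*****  (repeats step 1; period 2)
step 5: ****...*****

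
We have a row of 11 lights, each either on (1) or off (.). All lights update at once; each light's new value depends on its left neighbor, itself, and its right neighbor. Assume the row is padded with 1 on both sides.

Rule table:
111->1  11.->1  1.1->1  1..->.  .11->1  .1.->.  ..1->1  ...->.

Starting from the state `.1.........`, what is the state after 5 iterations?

1.........1
1........11
1.......111
1......1111
1.....11111

1.....11111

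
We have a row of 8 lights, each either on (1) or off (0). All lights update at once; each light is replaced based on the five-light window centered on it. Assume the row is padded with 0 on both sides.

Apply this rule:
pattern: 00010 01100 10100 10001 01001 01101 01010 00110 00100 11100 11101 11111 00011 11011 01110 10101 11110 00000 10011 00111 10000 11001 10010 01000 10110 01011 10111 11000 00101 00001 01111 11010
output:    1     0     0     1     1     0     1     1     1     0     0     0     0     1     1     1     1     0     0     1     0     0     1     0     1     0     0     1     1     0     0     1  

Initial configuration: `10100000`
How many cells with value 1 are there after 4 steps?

11000000
10100000  (repeats step 0; period 2)
step 4: 10100000
count of 1: 2

2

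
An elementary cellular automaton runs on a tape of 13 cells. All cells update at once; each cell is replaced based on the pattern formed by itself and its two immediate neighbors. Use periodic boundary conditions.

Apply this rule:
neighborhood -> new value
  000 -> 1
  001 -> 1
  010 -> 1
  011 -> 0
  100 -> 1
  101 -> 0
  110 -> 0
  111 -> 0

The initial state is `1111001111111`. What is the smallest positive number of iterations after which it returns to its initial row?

2

iteration 1: 0000110000000
iteration 2: 1111001111111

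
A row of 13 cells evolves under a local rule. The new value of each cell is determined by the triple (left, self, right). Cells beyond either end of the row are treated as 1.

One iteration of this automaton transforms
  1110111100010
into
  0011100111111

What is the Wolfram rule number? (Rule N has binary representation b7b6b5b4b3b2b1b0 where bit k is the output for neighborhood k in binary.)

127

position 0: 111 → 0  (bit 7 = 0)
position 2: 110 → 1  (bit 6 = 1)
position 3: 101 → 1  (bit 5 = 1)
position 8: 100 → 1  (bit 4 = 1)
position 4: 011 → 1  (bit 3 = 1)
position 11: 010 → 1  (bit 2 = 1)
position 10: 001 → 1  (bit 1 = 1)
position 9: 000 → 1  (bit 0 = 1)
bits b7..b0 = 01111111 = 127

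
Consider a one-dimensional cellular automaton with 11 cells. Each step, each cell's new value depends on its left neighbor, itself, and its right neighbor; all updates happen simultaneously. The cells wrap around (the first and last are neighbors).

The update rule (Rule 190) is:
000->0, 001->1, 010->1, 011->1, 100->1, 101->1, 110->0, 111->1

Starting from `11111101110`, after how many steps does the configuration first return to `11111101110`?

11

11111011101
11110111011
11101110111
11011101111
10111011111
01110111111
11101111110
11011111101
10111111011
01111110111
11111101110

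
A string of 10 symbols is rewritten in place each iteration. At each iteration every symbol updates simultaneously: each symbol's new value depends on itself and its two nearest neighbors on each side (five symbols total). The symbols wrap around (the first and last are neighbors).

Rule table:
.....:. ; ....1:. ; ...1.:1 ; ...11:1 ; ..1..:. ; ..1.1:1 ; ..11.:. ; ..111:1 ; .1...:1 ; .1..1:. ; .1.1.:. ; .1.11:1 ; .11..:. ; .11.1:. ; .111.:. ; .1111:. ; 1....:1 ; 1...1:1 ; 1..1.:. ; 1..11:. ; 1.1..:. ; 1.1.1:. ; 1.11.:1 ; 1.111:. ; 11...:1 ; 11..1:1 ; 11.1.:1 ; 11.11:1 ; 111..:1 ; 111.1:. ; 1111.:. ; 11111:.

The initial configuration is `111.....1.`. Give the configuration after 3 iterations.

.1.11.1.11

..111..111
1.1.11.1.1
.1.11.1.11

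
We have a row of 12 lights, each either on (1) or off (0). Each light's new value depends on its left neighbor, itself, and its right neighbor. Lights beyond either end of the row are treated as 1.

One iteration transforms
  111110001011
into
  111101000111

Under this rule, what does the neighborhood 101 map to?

1

At position 9 the neighborhood is 101; the next row has 1 there.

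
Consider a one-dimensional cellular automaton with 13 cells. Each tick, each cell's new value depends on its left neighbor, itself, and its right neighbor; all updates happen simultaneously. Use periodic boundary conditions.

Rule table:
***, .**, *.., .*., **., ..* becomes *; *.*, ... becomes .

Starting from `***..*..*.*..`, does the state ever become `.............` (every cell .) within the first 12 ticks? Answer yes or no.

*********.***
*********.***  (fixed point — unchanged through tick 12)
tick 12 is *********.***, still not uniform .

no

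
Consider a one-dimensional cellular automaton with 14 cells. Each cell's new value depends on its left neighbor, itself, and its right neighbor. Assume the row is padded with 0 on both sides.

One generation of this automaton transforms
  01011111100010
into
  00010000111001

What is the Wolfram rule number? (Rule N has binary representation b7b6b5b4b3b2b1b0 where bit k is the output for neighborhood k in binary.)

position 4: 111 → 0  (bit 7 = 0)
position 8: 110 → 1  (bit 6 = 1)
position 2: 101 → 0  (bit 5 = 0)
position 9: 100 → 1  (bit 4 = 1)
position 3: 011 → 1  (bit 3 = 1)
position 1: 010 → 0  (bit 2 = 0)
position 0: 001 → 0  (bit 1 = 0)
position 10: 000 → 1  (bit 0 = 1)
bits b7..b0 = 01011001 = 89

89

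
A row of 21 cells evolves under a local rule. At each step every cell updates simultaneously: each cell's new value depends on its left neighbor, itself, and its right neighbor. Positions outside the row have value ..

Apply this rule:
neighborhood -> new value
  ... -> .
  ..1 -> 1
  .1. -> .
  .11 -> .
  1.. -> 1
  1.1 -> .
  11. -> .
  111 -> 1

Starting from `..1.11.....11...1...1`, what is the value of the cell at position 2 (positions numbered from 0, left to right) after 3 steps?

.1....1...1..1.1.1.1.
1.1..1.1.1.11.......1
...11........1.....1.
position 2 holds .

.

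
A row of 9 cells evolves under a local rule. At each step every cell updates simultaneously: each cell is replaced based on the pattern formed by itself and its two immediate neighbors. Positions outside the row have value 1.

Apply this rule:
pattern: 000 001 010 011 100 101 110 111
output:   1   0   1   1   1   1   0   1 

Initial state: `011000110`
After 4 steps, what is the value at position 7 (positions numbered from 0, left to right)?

1

110110101
101101111
011011111
110111111
position 7 holds 1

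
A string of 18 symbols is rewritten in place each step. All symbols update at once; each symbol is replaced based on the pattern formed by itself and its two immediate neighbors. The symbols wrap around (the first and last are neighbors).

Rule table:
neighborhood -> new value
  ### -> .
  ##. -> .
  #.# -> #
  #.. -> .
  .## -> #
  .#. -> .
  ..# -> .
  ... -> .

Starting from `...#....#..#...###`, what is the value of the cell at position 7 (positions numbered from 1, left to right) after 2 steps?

step 1: ...............#..
step 2: ..................
position 7 holds .

.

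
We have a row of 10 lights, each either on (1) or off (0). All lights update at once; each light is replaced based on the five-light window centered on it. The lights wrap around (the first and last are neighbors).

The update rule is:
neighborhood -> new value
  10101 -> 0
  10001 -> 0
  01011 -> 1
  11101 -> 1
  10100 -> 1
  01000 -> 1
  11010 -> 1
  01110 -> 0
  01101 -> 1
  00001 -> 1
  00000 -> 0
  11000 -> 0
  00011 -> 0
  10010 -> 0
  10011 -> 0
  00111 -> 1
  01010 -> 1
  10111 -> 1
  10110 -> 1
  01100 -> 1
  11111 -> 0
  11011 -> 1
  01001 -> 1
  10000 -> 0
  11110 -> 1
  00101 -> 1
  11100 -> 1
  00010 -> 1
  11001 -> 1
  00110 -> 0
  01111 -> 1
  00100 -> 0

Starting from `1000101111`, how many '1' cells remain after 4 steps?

step 1: 1001111101
step 2: 1101101111
step 3: 1111111100
step 4: 1100001110
count of 1: 5

5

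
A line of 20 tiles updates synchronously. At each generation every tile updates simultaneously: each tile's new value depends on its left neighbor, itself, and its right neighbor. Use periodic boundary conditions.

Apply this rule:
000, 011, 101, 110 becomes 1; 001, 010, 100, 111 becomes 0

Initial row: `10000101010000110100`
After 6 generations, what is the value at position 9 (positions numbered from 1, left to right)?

1

generation 1: 00110010100110111000
generation 2: 10110001000111101011
generation 3: 11110100010100110110
generation 4: 10011001001000111111
generation 5: 10011000000010100000
generation 6: 00011011111001001110
position 9 holds 1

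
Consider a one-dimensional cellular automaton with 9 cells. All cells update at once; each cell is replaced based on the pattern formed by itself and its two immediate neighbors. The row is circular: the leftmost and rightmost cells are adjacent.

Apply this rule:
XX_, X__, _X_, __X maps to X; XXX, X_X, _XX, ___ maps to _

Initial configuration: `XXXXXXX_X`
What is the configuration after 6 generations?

______X__
_____XXX_
____X__XX
X__XXXX_X
XXX___X__
__XX_XXXX

__XX_XXXX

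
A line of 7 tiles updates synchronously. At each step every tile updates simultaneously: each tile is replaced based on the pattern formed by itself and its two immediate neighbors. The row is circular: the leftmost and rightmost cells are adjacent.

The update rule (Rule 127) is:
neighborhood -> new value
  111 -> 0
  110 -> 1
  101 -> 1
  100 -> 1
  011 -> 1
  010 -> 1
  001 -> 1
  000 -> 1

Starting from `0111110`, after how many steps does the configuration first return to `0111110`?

2

step 1: 1100011
step 2: 0111110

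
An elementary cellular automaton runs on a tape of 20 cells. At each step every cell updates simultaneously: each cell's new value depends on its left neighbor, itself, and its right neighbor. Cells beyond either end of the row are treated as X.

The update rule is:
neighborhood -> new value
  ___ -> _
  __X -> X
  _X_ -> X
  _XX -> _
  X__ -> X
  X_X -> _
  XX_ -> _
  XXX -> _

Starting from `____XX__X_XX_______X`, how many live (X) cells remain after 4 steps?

9

X__X__XXX___X_____X_
_XXXXX___X_XXX___XX_
______X_XX____X_X___
X____XX___X__XX_XX_X
count of X: 9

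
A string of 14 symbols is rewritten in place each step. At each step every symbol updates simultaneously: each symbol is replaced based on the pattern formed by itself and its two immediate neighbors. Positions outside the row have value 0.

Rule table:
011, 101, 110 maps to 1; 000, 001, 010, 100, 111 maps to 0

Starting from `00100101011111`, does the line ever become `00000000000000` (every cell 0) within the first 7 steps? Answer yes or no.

yes

00000010110001
00000001110000
00000001010000
00000000100000
00000000000000
all cells are 0 at step 5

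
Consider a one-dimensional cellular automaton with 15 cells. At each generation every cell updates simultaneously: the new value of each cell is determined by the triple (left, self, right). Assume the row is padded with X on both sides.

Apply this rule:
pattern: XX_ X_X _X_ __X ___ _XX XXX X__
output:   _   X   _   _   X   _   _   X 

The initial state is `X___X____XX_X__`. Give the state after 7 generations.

_X_XX___X__X__X

generation 1: _XX__XXX___X_X_
generation 2: X__X____XX__X_X
generation 3: _X__XXX___X__X_
generation 4: X_X____XX__X__X
generation 5: _X_XXX___X__X__
generation 6: X_X___XX__X__X_
generation 7: _X_XX___X__X__X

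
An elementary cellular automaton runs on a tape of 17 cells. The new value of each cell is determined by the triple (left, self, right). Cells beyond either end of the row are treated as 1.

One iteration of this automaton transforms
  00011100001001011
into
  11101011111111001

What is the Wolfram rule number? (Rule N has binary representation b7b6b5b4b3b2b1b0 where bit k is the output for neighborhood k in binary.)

151

position 4: 111 → 1  (bit 7 = 1)
position 5: 110 → 0  (bit 6 = 0)
position 14: 101 → 0  (bit 5 = 0)
position 0: 100 → 1  (bit 4 = 1)
position 3: 011 → 0  (bit 3 = 0)
position 10: 010 → 1  (bit 2 = 1)
position 2: 001 → 1  (bit 1 = 1)
position 1: 000 → 1  (bit 0 = 1)
bits b7..b0 = 10010111 = 151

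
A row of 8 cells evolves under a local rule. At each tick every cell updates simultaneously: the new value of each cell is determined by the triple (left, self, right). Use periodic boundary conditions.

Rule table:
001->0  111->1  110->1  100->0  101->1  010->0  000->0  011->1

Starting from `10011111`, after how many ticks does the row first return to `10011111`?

1

10011111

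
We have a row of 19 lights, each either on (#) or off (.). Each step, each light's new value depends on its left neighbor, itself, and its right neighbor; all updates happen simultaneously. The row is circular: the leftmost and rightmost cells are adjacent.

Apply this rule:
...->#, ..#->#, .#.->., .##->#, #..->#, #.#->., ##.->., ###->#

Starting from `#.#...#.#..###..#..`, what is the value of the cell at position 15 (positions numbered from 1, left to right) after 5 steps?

#

...###...####.##.##
#####.######..#..#.
####..#####.##.##..
###.######..#..#.##
##..#####.##.##..##
position 15 holds #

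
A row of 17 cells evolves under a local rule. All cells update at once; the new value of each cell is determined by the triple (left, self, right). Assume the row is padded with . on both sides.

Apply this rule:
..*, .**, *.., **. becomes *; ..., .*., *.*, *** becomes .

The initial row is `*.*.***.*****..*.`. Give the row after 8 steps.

step 1: ....*.*.*...***.*
step 2: ...*.....*.**.*..
step 3: ..*.*...*..**..*.
step 4: .*...*.*.******.*
step 5: *.*.*....*....*..
step 6: .....*..*.*..*.*.
step 7: ....*.**...**...*
step 8: ...*..***.****.*.

...*..***.****.*.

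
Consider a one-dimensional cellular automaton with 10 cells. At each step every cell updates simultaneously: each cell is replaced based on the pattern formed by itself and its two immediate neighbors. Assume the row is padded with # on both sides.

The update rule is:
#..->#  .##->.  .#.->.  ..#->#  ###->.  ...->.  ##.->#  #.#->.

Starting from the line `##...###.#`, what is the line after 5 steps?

.##.#..#..
..#..##.##
##.##.#...
.#..#..#.#
..##.##...

..##.##...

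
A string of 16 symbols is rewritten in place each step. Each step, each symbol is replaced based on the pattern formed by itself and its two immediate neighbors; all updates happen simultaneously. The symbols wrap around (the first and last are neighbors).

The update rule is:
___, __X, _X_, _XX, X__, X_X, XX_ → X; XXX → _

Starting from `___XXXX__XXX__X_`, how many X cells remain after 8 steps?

7

step 1: XXXX__XXXX_XXXXX
step 2: ___XXXX__XXX____
step 3: XXXX__XXXX_XXXXX  (repeats step 1; period 2)
step 8: ___XXXX__XXX____
count of X: 7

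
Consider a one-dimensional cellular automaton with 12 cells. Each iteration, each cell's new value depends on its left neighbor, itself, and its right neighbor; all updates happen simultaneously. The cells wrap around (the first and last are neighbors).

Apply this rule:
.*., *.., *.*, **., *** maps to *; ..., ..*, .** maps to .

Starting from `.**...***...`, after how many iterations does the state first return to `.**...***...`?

12

..**...***..
...**...***.
....**...***
*....**...**
**....**...*
***....**...
.***....**..
..***....**.
...***....**
*...***....*
**...***....
.**...***...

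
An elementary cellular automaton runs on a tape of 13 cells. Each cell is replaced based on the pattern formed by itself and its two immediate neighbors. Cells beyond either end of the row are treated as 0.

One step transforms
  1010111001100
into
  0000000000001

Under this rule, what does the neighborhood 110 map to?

At position 6 the neighborhood is 110; the next row has 0 there.

0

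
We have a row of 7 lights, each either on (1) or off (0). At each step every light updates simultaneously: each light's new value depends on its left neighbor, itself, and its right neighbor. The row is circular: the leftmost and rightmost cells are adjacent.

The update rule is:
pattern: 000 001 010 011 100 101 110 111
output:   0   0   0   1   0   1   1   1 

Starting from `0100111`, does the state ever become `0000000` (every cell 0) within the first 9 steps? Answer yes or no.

1000111
1000111  (fixed point — unchanged through step 9)
step 9 is 1000111, still not uniform 0

no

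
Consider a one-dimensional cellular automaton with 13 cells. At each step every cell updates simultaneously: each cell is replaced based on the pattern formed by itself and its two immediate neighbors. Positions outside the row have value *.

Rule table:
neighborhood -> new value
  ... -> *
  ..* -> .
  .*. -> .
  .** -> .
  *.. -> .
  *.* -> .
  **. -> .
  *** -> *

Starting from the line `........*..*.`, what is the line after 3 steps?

.******......
..****..****.
...**....**..

...**....**..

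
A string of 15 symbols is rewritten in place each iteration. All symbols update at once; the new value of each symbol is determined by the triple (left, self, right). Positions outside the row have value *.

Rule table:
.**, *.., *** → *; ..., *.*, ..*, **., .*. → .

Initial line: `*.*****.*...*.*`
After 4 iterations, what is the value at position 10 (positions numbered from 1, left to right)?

..****...*....*
*.***.*...*...*
..**...*...*..*
*.*.*...*...*.*
position 10 holds .

.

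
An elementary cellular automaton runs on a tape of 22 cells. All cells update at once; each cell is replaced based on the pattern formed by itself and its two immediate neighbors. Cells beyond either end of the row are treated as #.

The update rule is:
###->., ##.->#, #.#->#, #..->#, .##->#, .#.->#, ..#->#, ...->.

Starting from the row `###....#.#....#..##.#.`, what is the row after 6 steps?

..##..#####..#########
#######...####........
......##.##..##......#
#....###########....##
##..##.........##..##.
.######.......########

.######.......########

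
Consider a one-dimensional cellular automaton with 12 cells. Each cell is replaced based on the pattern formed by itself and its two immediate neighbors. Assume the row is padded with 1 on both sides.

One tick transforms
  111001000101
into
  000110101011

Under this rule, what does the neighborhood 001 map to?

At position 4 the neighborhood is 001; the next row has 1 there.

1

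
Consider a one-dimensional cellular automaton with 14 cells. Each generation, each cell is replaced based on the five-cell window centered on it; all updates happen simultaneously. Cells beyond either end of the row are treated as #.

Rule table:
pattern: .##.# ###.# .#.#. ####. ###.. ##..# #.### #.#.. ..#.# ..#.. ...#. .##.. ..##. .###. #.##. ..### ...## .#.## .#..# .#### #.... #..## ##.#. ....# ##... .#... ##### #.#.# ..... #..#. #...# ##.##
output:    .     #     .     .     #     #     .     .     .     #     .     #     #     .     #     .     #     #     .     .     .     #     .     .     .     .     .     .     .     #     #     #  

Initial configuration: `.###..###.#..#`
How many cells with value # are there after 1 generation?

6

#..###..#...#.
count of #: 6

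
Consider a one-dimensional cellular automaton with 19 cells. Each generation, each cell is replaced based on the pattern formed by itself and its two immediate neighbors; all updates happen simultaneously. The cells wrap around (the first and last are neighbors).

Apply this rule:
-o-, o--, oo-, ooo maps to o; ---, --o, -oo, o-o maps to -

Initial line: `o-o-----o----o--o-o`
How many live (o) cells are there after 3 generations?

o-oo----oo---oo-o--
o--oo----oo---o-oo-
oo--oo----oo--o--o-
count of o: 8

8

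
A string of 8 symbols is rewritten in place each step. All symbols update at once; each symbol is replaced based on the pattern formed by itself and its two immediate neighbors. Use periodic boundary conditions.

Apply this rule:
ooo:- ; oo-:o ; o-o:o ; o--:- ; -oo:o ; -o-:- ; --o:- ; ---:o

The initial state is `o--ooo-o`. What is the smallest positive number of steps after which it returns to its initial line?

4

o--o-ooo
o---oo--
--o-oo--
o--ooo-o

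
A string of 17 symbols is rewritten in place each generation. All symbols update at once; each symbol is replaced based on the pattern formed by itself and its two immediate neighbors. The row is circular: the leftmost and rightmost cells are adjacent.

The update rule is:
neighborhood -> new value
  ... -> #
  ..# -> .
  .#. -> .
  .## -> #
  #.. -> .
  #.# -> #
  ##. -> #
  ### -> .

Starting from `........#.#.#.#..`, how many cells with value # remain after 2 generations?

generation 1: #######..#.#.#..#
generation 2: ......#...#.#...#
count of #: 4

4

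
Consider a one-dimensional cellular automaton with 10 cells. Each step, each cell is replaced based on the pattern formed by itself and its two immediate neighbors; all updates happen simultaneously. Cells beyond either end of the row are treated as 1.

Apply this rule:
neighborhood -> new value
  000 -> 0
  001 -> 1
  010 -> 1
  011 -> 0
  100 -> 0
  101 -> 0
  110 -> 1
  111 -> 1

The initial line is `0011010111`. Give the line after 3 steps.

0101010100

0101010011
0101010101
0101010100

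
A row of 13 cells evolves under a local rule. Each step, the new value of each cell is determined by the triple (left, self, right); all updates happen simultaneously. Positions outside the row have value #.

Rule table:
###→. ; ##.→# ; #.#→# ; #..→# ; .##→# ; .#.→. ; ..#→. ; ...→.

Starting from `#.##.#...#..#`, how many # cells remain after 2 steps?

5

#####.#...#.#
....##.#...##
count of #: 5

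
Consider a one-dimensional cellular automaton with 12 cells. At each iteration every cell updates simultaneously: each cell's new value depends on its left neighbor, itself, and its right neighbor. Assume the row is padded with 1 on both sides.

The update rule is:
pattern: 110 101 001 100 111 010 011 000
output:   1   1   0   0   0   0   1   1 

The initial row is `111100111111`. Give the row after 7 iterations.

111011001110

iteration 1: 000100100000
iteration 2: 010000001110
iteration 3: 100111101011
iteration 4: 100100110110
iteration 5: 100000111111
iteration 6: 101110100000
iteration 7: 111011001110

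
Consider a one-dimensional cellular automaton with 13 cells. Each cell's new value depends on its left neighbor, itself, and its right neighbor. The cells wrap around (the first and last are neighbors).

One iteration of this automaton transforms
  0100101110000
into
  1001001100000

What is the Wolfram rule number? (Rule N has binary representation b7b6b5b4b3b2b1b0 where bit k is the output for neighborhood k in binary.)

138

position 7: 111 → 1  (bit 7 = 1)
position 8: 110 → 0  (bit 6 = 0)
position 5: 101 → 0  (bit 5 = 0)
position 2: 100 → 0  (bit 4 = 0)
position 6: 011 → 1  (bit 3 = 1)
position 1: 010 → 0  (bit 2 = 0)
position 0: 001 → 1  (bit 1 = 1)
position 10: 000 → 0  (bit 0 = 0)
bits b7..b0 = 10001010 = 138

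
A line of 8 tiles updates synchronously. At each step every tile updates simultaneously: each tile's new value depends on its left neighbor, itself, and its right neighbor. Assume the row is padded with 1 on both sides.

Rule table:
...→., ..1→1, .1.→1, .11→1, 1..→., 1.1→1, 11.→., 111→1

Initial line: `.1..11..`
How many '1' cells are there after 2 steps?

11.11..1
1.11..11
count of 1: 5

5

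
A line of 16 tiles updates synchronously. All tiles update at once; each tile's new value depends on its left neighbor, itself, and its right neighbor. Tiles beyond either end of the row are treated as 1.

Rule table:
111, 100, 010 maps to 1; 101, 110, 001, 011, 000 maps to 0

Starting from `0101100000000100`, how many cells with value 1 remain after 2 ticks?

0100010000000110
0110011000000000
count of 1: 4

4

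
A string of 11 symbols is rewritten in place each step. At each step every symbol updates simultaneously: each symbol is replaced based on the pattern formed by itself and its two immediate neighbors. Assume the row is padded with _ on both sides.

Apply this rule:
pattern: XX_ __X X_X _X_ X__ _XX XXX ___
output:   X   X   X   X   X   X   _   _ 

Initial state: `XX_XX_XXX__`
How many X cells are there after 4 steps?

9

step 1: XXXXXXX_XX_
step 2: X_____XXXXX
step 3: XX___XX___X
step 4: XXX_XXXX_XX
count of X: 9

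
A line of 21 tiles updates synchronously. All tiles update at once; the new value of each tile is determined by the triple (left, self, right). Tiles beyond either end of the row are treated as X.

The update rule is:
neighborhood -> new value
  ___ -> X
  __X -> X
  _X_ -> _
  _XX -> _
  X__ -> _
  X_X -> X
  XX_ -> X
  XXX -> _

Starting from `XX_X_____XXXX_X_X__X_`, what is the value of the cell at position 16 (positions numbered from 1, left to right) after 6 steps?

X

_XX__XXXX___XX_X__X_X
X_X_X___X_XX_XX__X_X_
XX_X__XX_X_XX_X_X_X_X
_XX__X_XX_X_XX_X_X_X_
X_X_X_X_XX_X_XX_X_X_X
XX_X_X_X_XX_X_XX_X_X_
position 16 holds X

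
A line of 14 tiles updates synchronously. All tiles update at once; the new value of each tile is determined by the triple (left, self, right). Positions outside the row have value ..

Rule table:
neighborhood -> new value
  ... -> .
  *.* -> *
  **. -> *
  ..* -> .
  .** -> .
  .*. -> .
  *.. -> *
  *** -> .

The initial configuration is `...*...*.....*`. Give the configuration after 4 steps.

.......*...*..

step 1: ....*...*.....
step 2: .....*...*....
step 3: ......*...*...
step 4: .......*...*..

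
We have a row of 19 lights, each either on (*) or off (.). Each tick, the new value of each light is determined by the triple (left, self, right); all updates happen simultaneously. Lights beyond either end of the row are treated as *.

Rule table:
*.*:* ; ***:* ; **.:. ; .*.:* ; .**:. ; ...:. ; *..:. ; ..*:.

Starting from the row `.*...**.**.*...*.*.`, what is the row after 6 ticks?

.......*...........

tick 1: **.....*..**...****
tick 2: *......*........***
tick 3: .......*.........**
tick 4: .......*..........*
tick 5: .......*...........
tick 6: .......*...........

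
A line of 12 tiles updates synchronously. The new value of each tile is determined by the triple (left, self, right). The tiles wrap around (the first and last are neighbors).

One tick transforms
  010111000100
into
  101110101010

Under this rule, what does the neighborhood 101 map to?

1

At position 2 the neighborhood is 101; the next row has 1 there.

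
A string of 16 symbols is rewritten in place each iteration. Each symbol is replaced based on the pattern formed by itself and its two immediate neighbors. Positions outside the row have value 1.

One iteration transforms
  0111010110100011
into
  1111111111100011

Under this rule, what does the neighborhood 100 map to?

At position 11 the neighborhood is 100; the next row has 0 there.

0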